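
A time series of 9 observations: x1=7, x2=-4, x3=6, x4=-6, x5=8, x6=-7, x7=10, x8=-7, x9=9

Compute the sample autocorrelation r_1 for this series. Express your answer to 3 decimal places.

-0.882

Mean x̄ = (7 − 4 + 6 − 6 + 8 − 7 + 10 − 7 + 9)/9 = 1.7778
Numerator Σ_{t=1}^{8}(x_t−x̄)(x_{t+1}−x̄) = -398.1605
Denominator Σ(x_t−x̄)² = 451.5556
r_1 = -398.1605 / 451.5556 = -0.882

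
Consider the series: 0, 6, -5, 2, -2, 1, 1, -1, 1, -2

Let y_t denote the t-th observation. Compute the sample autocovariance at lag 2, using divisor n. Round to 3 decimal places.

Mean ȳ = (0 + 6 − 5 + 2 − 2 + 1 + 1 − 1 + 1 − 2)/10 = 0.1000
Σ_{t=1}^{8}(y_t−ȳ)(y_{t+2}−ȳ) = 24.3800
γ_2 = 24.3800 / 10 = 2.438

2.438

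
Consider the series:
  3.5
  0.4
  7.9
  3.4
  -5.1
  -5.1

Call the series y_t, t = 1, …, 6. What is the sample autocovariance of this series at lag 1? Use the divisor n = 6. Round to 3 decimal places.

5.649

Mean ȳ = (3.5 + 0.4 + 7.9 + 3.4 − 5.1 − 5.1)/6 = 0.8333
Σ_{t=1}^{5}(y_t−ȳ)(y_{t+1}−ȳ) = 33.8956
γ_1 = 33.8956 / 6 = 5.649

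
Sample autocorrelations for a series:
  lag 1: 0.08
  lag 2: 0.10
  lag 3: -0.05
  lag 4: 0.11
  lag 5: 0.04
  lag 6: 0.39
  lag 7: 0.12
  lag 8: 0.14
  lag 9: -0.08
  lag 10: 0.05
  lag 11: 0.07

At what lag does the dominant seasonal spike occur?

6

The largest autocorrelation is r_6 = 0.39; the remaining lags stay at or below 0.14.
The dominant spike at lag 6 indicates a seasonal period of 6.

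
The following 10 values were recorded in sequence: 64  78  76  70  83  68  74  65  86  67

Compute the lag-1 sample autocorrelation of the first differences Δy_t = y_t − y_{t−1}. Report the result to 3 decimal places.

First differences Δy: 14, -2, -6, 13, -15, 6, -9, 21, -19
Mean of differences = 0.3333
Numerator Σ(Δy_t−Δȳ)(Δy_{t+1}−Δȳ) = -1023.7778
Denominator Σ(Δy_t−Δȳ)² = 1548.0000
r_1(Δy) = -1023.7778 / 1548.0000 = -0.661

-0.661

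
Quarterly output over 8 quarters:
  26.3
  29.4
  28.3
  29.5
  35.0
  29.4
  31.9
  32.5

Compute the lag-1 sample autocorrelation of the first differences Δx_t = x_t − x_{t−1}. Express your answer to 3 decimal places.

First differences Δx: 3.1, -1.1, 1.2, 5.5, -5.6, 2.5, 0.6
Mean of differences = 0.8857
Numerator Σ(Δx_t−Δx̄)(Δx_{t+1}−Δx̄) = -44.4288
Denominator Σ(Δx_t−Δx̄)² = 74.9886
r_1(Δx) = -44.4288 / 74.9886 = -0.592

-0.592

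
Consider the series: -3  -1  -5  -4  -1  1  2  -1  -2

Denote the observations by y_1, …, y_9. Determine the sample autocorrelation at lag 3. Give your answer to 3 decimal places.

-0.360

Mean ȳ = (-3 − 1 − 5 − 4 − 1 + 1 + 2 − 1 − 2)/9 = -1.5556
Numerator Σ_{t=1}^{6}(y_t−ȳ)(y_{t+3}−ȳ) = -14.4815
Denominator Σ(y_t−ȳ)² = 40.2222
r_3 = -14.4815 / 40.2222 = -0.360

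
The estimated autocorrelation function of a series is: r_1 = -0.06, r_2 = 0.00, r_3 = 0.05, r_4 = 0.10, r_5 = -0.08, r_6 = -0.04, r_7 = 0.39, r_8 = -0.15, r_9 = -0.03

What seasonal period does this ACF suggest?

7

The largest autocorrelation is r_7 = 0.39; the remaining lags stay at or below 0.10.
The dominant spike at lag 7 indicates a seasonal period of 7.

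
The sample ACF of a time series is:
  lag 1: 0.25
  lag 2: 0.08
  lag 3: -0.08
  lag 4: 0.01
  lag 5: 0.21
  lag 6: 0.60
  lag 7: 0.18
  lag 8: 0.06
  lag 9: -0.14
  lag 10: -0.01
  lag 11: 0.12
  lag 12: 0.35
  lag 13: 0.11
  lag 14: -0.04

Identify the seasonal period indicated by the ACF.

The largest autocorrelation is r_6 = 0.60, with a weaker echo at lag 12 (0.35); the remaining lags stay at or below 0.25. The elevated value at lag 1 (0.25), dropping to 0.08 at lag 2, reflects decaying short-term dependence rather than seasonality.
The dominant spike at lag 6 indicates a seasonal period of 6.

6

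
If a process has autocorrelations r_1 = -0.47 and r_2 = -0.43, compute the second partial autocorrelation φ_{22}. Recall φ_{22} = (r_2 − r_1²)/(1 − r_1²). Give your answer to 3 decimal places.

-0.835

φ_{22} = (r_2 − r_1²) / (1 − r_1²)
r_1² = (-0.47)² = 0.2209
Numerator = -0.43 − 0.2209 = -0.6509; denominator = 1 − 0.2209 = 0.7791
φ_{22} = -0.6509 / 0.7791 = -0.835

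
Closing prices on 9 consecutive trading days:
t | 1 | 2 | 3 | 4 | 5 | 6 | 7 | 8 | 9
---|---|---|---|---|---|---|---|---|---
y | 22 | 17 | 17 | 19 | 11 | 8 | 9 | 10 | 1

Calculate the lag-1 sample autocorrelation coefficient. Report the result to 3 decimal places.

0.410

Mean ȳ = (22 + 17 + 17 + 19 + 11 + 8 + 9 + 10 + 1)/9 = 12.6667
Numerator Σ_{t=1}^{8}(y_t−ȳ)(y_{t+1}−ȳ) = 141.8889
Denominator Σ(y_t−ȳ)² = 346.0000
r_1 = 141.8889 / 346.0000 = 0.410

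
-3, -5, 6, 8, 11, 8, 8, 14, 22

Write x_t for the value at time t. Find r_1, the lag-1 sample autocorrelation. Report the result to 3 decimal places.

Mean x̄ = (-3 − 5 + 6 + 8 + 11 + 8 + 8 + 14 + 22)/9 = 7.6667
Numerator Σ_{t=1}^{8}(x_t−x̄)(x_{t+1}−x̄) = 250.8889
Denominator Σ(x_t−x̄)² = 534.0000
r_1 = 250.8889 / 534.0000 = 0.470

0.470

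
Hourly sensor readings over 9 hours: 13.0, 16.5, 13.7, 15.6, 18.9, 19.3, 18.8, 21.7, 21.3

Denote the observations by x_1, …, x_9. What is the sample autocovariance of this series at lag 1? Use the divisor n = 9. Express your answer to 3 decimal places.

4.314

Mean x̄ = (13.0 + 16.5 + 13.7 + 15.6 + 18.9 + 19.3 + 18.8 + 21.7 + 21.3)/9 = 17.6444
Σ_{t=1}^{8}(x_t−x̄)(x_{t+1}−x̄) = 38.8302
γ_1 = 38.8302 / 9 = 4.314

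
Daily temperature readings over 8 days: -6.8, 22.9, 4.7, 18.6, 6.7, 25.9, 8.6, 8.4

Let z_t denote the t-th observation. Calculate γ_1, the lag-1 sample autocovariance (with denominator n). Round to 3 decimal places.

Mean z̄ = (-6.8 + 22.9 + 4.7 + 18.6 + 6.7 + 25.9 + 8.6 + 8.4)/8 = 11.1250
Σ_{t=1}^{7}(z_t−z̄)(z_{t+1}−z̄) = -463.6306
γ_1 = -463.6306 / 8 = -57.954

-57.954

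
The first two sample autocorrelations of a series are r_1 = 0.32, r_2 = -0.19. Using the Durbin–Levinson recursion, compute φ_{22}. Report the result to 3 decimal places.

-0.326

φ_{22} = (r_2 − r_1²) / (1 − r_1²)
r_1² = (0.32)² = 0.1024
Numerator = -0.19 − 0.1024 = -0.2924; denominator = 1 − 0.1024 = 0.8976
φ_{22} = -0.2924 / 0.8976 = -0.326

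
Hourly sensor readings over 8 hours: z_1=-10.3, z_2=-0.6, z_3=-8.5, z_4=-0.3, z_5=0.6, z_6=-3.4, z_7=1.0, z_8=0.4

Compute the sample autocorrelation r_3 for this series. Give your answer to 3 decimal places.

0.084

Mean z̄ = (-10.3 − 0.6 − 8.5 − 0.3 + 0.6 − 3.4 + 1.0 + 0.4)/8 = -2.6375
Σ(z_t−z̄)(z_{t+3}−z̄) = (-17.9111) + (6.5964) + (4.4702) + (8.5027) + (9.8339) = 11.4920
Denominator Σ(z_t−z̄)² = 136.2188
r_3 = 11.4920 / 136.2188 = 0.084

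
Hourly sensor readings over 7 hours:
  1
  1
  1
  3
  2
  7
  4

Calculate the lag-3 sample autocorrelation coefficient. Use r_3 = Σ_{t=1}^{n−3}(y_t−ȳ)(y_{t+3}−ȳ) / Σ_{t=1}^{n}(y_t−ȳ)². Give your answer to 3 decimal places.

Mean ȳ = (1 + 1 + 1 + 3 + 2 + 7 + 4)/7 = 2.7143
Σ(y_t−ȳ)(y_{t+3}−ȳ) = (-0.4898) + (1.2245) + (-7.3469) + (0.3673) = -6.2449
Denominator Σ(y_t−ȳ)² = 29.4286
r_3 = -6.2449 / 29.4286 = -0.212

-0.212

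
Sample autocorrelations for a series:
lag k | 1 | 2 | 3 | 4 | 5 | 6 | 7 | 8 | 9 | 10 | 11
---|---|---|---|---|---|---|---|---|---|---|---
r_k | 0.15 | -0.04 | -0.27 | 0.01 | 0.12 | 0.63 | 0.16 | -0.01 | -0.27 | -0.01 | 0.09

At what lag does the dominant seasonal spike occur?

6

The largest autocorrelation is r_6 = 0.63; the remaining lags stay at or below 0.16.
The dominant spike at lag 6 indicates a seasonal period of 6.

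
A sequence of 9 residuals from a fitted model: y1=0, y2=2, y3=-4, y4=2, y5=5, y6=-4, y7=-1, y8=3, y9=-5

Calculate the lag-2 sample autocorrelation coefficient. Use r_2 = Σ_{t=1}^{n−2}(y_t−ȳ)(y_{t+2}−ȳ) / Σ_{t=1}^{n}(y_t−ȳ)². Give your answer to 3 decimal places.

Mean ȳ = (0 + 2 − 4 + 2 + 5 − 4 − 1 + 3 − 5)/9 = -0.2222
Σ(y_t−ȳ)(y_{t+2}−ȳ) = (-0.8395) + (4.9383) + (-19.7284) + (-8.3951) + (-4.0617) + (-12.1728) + (3.7160) = -36.5432
Denominator Σ(y_t−ȳ)² = 99.5556
r_2 = -36.5432 / 99.5556 = -0.367

-0.367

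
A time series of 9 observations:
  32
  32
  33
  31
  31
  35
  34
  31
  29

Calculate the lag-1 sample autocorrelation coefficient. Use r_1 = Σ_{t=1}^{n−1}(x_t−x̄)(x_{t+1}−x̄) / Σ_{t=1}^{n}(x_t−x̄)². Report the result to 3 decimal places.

Mean x̄ = (32 + 32 + 33 + 31 + 31 + 35 + 34 + 31 + 29)/9 = 32.0000
Numerator Σ_{t=1}^{8}(x_t−x̄)(x_{t+1}−x̄) = 4.0000
Denominator Σ(x_t−x̄)² = 26.0000
r_1 = 4.0000 / 26.0000 = 0.154

0.154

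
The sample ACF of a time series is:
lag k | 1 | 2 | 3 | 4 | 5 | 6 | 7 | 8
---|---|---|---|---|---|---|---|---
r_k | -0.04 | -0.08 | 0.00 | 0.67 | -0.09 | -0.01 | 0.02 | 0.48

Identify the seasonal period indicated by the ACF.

4

The largest autocorrelation is r_4 = 0.67, with a weaker echo at lag 8 (0.48); the remaining lags stay at or below 0.02.
The dominant spike at lag 4 indicates a seasonal period of 4.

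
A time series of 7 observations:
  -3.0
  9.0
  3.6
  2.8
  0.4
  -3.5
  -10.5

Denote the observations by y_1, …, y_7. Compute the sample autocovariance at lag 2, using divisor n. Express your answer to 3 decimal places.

Mean ȳ = (-3.0 + 9.0 + 3.6 + 2.8 + 0.4 − 3.5 − 10.5)/7 = -0.1714
Deviations: -2.8286, 9.1714, 3.7714, 2.9714, 0.5714, -3.3286, -10.3286
Σ_{t=1}^{5}(y_t−ȳ)(y_{t+2}−ȳ) = 2.9469
γ_2 = 2.9469 / 7 = 0.421

0.421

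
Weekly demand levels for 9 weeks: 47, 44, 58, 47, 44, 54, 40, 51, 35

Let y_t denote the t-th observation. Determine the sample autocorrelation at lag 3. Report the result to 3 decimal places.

Mean ȳ = (47 + 44 + 58 + 47 + 44 + 54 + 40 + 51 + 35)/9 = 46.6667
Σ(y_t−ȳ)(y_{t+3}−ȳ) = (0.1111) + (7.1111) + (83.1111) + (-2.2222) + (-11.5556) + (-85.5556) = -9.0000
Denominator Σ(y_t−ȳ)² = 396.0000
r_3 = -9.0000 / 396.0000 = -0.023

-0.023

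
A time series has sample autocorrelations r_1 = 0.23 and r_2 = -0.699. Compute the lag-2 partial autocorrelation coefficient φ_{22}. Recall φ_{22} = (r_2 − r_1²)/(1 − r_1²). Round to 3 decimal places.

φ_{22} = (r_2 − r_1²) / (1 − r_1²)
r_1² = (0.23)² = 0.0529
Numerator = -0.699 − 0.0529 = -0.7519; denominator = 1 − 0.0529 = 0.9471
φ_{22} = -0.7519 / 0.9471 = -0.794

-0.794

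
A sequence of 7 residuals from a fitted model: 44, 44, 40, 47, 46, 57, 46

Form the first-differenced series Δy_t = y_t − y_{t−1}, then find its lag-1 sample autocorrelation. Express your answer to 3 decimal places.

-0.558

First differences Δy: 0, -4, 7, -1, 11, -11
Mean of differences = 0.3333
Numerator Σ(Δy_t−Δȳ)(Δy_{t+1}−Δȳ) = -171.4444
Denominator Σ(Δy_t−Δȳ)² = 307.3333
r_1(Δy) = -171.4444 / 307.3333 = -0.558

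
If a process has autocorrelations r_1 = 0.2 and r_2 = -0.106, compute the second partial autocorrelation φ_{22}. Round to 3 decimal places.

-0.152

φ_{22} = (r_2 − r_1²) / (1 − r_1²)
r_1² = (0.2)² = 0.04
Numerator = -0.106 − 0.0400 = -0.1460; denominator = 1 − 0.0400 = 0.9600
φ_{22} = -0.1460 / 0.9600 = -0.152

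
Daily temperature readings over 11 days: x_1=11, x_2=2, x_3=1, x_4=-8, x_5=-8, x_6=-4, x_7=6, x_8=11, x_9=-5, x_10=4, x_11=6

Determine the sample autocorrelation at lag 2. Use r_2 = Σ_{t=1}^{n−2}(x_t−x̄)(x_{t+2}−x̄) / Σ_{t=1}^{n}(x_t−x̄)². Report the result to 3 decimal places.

-0.173

Mean x̄ = (11 + 2 + 1 − 8 − 8 − 4 + 6 + 11 − 5 + 4 + 6)/11 = 1.4545
Numerator Σ_{t=1}^{9}(x_t−x̄)(x_{t+2}−x̄) = -83.0496
Denominator Σ(x_t−x̄)² = 480.7273
r_2 = -83.0496 / 480.7273 = -0.173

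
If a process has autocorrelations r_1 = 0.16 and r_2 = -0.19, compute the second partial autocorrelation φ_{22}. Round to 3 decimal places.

-0.221

φ_{22} = (r_2 − r_1²) / (1 − r_1²)
r_1² = (0.16)² = 0.0256
Numerator = -0.19 − 0.0256 = -0.2156; denominator = 1 − 0.0256 = 0.9744
φ_{22} = -0.2156 / 0.9744 = -0.221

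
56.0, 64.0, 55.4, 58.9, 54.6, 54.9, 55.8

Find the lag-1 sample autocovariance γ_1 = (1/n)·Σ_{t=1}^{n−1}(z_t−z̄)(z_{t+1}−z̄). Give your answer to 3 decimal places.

-2.641

Mean z̄ = (56.0 + 64.0 + 55.4 + 58.9 + 54.6 + 54.9 + 55.8)/7 = 57.0857
Σ_{t=1}^{6}(z_t−z̄)(z_{t+1}−z̄) = -18.4873
γ_1 = -18.4873 / 7 = -2.641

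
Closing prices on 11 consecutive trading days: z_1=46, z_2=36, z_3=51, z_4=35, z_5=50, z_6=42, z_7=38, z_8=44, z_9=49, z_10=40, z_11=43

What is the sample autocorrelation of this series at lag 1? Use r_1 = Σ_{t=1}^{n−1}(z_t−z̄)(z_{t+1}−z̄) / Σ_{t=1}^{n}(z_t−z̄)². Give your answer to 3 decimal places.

-0.703

Mean z̄ = (46 + 36 + 51 + 35 + 50 + 42 + 38 + 44 + 49 + 40 + 43)/11 = 43.0909
Numerator Σ_{t=1}^{10}(z_t−z̄)(z_{t+1}−z̄) = -215.8264
Denominator Σ(z_t−z̄)² = 306.9091
r_1 = -215.8264 / 306.9091 = -0.703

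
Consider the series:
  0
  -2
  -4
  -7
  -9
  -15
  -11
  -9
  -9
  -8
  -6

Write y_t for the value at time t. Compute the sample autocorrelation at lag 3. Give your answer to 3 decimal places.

Mean ȳ = (0 − 2 − 4 − 7 − 9 − 15 − 11 − 9 − 9 − 8 − 6)/11 = -7.2727
Numerator Σ_{t=1}^{8}(y_t−ȳ)(y_{t+3}−ȳ) = -16.5868
Denominator Σ(y_t−ȳ)² = 176.1818
r_3 = -16.5868 / 176.1818 = -0.094

-0.094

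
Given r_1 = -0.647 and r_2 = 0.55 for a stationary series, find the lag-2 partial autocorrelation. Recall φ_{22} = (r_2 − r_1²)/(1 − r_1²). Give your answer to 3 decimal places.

0.226

φ_{22} = (r_2 − r_1²) / (1 − r_1²)
r_1² = (-0.647)² = 0.418609
Numerator = 0.55 − 0.4186 = 0.1314; denominator = 1 − 0.4186 = 0.5814
φ_{22} = 0.1314 / 0.5814 = 0.226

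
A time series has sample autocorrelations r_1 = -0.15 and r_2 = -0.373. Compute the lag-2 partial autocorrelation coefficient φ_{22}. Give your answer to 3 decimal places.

-0.405

φ_{22} = (r_2 − r_1²) / (1 − r_1²)
r_1² = (-0.15)² = 0.0225
Numerator = -0.373 − 0.0225 = -0.3955; denominator = 1 − 0.0225 = 0.9775
φ_{22} = -0.3955 / 0.9775 = -0.405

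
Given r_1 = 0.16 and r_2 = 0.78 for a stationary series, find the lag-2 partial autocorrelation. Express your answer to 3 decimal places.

0.774

φ_{22} = (r_2 − r_1²) / (1 − r_1²)
r_1² = (0.16)² = 0.0256
Numerator = 0.78 − 0.0256 = 0.7544; denominator = 1 − 0.0256 = 0.9744
φ_{22} = 0.7544 / 0.9744 = 0.774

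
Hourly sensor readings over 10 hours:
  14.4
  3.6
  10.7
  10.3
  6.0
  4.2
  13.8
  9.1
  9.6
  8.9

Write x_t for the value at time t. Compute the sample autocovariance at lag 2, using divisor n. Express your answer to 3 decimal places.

Mean x̄ = (14.4 + 3.6 + 10.7 + 10.3 + 6.0 + 4.2 + 13.8 + 9.1 + 9.6 + 8.9)/10 = 9.0600
Σ_{t=1}^{8}(x_t−x̄)(x_{t+2}−x̄) = -21.2032
γ_2 = -21.2032 / 10 = -2.120

-2.120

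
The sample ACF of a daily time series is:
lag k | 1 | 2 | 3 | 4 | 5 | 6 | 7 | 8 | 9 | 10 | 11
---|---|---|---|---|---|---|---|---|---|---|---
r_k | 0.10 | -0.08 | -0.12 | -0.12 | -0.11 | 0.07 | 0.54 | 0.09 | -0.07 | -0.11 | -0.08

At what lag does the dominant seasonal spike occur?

7

The largest autocorrelation is r_7 = 0.54; the remaining lags stay at or below 0.10.
The dominant spike at lag 7 indicates a seasonal period of 7.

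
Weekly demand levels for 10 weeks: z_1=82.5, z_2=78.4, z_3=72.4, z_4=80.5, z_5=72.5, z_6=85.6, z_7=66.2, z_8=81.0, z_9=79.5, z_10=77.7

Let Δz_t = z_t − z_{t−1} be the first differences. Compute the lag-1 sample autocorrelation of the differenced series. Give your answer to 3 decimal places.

-0.792

First differences Δz: -4.1, -6.0, 8.1, -8.0, 13.1, -19.4, 14.8, -1.5, -1.8
Mean of differences = -0.5333
Numerator Σ(Δz_t−Δz̄)(Δz_{t+1}−Δz̄) = -754.0578
Denominator Σ(Δz_t−Δz̄)² = 952.3600
r_1(Δz) = -754.0578 / 952.3600 = -0.792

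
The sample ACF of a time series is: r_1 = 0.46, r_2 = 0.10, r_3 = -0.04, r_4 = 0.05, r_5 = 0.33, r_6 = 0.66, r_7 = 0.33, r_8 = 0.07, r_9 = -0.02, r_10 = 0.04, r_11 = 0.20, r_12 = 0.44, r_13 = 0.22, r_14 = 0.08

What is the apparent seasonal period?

The largest autocorrelation is r_6 = 0.66; the remaining lags stay at or below 0.46. The elevated value at lag 1 (0.46), dropping to 0.10 at lag 2, reflects decaying short-term dependence rather than seasonality.
The dominant spike at lag 6 indicates a seasonal period of 6.

6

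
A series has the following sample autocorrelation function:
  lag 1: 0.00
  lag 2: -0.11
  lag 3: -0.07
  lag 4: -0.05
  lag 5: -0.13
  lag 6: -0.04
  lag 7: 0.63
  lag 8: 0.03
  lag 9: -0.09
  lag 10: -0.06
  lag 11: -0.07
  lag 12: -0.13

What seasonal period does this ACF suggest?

The largest autocorrelation is r_7 = 0.63; the remaining lags stay at or below 0.03.
The dominant spike at lag 7 indicates a seasonal period of 7.

7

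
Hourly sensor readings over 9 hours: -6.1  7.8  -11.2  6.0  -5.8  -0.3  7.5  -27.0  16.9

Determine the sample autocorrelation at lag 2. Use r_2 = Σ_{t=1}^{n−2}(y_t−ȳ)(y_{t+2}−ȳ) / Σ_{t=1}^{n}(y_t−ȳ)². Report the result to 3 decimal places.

Mean ȳ = (-6.1 + 7.8 − 11.2 + 6.0 − 5.8 − 0.3 + 7.5 − 27.0 + 16.9)/9 = -1.3556
Σ(y_t−ȳ)(y_{t+2}−ȳ) = (46.7064) + (67.3442) + (43.7531) + (7.7642) + (-39.3580) + (-27.0691) + (161.6631) = 260.8038
Denominator Σ(y_t−ȳ)² = 1347.5422
r_2 = 260.8038 / 1347.5422 = 0.194

0.194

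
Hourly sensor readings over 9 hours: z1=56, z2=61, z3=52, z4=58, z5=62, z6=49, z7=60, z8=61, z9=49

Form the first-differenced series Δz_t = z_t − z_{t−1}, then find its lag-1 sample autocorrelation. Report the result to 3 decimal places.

First differences Δz: 5, -9, 6, 4, -13, 11, 1, -12
Mean of differences = -0.8750
Numerator Σ(Δz_t−Δz̄)(Δz_{t+1}−Δz̄) = -271.7656
Denominator Σ(Δz_t−Δz̄)² = 586.8750
r_1(Δz) = -271.7656 / 586.8750 = -0.463

-0.463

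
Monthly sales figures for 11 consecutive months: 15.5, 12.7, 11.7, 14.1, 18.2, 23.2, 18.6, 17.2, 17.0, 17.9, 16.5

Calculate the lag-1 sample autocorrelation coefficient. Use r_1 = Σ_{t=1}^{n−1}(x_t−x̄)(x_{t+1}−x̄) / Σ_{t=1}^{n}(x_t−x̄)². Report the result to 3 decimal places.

0.578

Mean x̄ = (15.5 + 12.7 + 11.7 + 14.1 + 18.2 + 23.2 + 18.6 + 17.2 + 17.0 + 17.9 + 16.5)/11 = 16.6000
Numerator Σ_{t=1}^{10}(x_t−x̄)(x_{t+1}−x̄) = 57.2400
Denominator Σ(x_t−x̄)² = 99.0200
r_1 = 57.2400 / 99.0200 = 0.578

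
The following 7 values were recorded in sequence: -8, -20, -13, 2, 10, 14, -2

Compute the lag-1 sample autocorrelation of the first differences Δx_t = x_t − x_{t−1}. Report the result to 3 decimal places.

0.099

First differences Δx: -12, 7, 15, 8, 4, -16
Mean of differences = 1.0000
Numerator Σ(Δx_t−Δx̄)(Δx_{t+1}−Δx̄) = 74.0000
Denominator Σ(Δx_t−Δx̄)² = 748.0000
r_1(Δx) = 74.0000 / 748.0000 = 0.099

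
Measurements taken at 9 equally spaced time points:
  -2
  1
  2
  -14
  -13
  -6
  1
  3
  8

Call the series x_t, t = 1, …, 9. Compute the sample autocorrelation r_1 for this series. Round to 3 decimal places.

Mean x̄ = (-2 + 1 + 2 − 14 − 13 − 6 + 1 + 3 + 8)/9 = -2.2222
Numerator Σ_{t=1}^{8}(x_t−x̄)(x_{t+1}−x̄) = 190.2840
Denominator Σ(x_t−x̄)² = 439.5556
r_1 = 190.2840 / 439.5556 = 0.433

0.433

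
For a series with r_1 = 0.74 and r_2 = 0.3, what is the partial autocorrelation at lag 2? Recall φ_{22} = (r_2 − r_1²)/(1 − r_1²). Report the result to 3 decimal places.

φ_{22} = (r_2 − r_1²) / (1 − r_1²)
r_1² = (0.74)² = 0.5476
Numerator = 0.3 − 0.5476 = -0.2476; denominator = 1 − 0.5476 = 0.4524
φ_{22} = -0.2476 / 0.4524 = -0.547

-0.547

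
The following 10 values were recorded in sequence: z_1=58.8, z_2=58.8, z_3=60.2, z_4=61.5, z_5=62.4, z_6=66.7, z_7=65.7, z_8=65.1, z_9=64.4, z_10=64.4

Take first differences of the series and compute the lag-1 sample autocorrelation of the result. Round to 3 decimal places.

First differences Δz: 0.0, 1.4, 1.3, 0.9, 4.3, -1.0, -0.6, -0.7, 0.0
Mean of differences = 0.6222
Numerator Σ(Δz_t−Δz̄)(Δz_{t+1}−Δz̄) = -0.2916
Denominator Σ(Δz_t−Δz̄)² = 21.3156
r_1(Δz) = -0.2916 / 21.3156 = -0.014

-0.014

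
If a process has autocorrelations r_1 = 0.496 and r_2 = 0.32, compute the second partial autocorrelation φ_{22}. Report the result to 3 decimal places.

0.098

φ_{22} = (r_2 − r_1²) / (1 − r_1²)
r_1² = (0.496)² = 0.246016
Numerator = 0.32 − 0.2460 = 0.0740; denominator = 1 − 0.2460 = 0.7540
φ_{22} = 0.0740 / 0.7540 = 0.098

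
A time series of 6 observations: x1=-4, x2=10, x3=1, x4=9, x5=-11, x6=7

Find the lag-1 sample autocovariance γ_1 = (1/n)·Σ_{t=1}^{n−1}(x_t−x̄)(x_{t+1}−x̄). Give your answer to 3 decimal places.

-36.500

Mean x̄ = (-4 + 10 + 1 + 9 − 11 + 7)/6 = 2.0000
Σ_{t=1}^{5}(x_t−x̄)(x_{t+1}−x̄) = -219.0000
γ_1 = -219.0000 / 6 = -36.500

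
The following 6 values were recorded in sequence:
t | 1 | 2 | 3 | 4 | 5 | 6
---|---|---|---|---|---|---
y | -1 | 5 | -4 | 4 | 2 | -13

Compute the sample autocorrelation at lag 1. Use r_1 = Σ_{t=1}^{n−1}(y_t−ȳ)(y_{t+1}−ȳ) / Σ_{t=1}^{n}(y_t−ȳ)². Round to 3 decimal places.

Mean ȳ = (-1 + 5 − 4 + 4 + 2 − 13)/6 = -1.1667
Deviations from mean: 0.1667, 6.1667, -2.8333, 5.1667, 3.1667, -11.8333
Σ(y_t−ȳ)(y_{t+1}−ȳ) = (1.0278) + (-17.4722) + (-14.6389) + (16.3611) + (-37.4722) = -52.1944
Denominator Σ(y_t−ȳ)² = 222.8333
r_1 = -52.1944 / 222.8333 = -0.234

-0.234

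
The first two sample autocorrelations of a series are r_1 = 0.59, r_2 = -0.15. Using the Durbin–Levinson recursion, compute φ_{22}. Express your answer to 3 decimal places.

φ_{22} = (r_2 − r_1²) / (1 − r_1²)
r_1² = (0.59)² = 0.3481
Numerator = -0.15 − 0.3481 = -0.4981; denominator = 1 − 0.3481 = 0.6519
φ_{22} = -0.4981 / 0.6519 = -0.764

-0.764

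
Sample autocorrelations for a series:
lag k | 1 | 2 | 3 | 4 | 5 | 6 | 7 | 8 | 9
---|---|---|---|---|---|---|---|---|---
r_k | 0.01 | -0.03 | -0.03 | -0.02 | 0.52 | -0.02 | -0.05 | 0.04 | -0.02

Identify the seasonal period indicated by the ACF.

The largest autocorrelation is r_5 = 0.52; the remaining lags stay at or below 0.04.
The dominant spike at lag 5 indicates a seasonal period of 5.

5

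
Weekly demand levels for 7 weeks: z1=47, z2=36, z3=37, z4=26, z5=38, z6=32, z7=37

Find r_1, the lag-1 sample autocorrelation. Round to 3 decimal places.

Mean z̄ = (47 + 36 + 37 + 26 + 38 + 32 + 37)/7 = 36.1429
Deviations from mean: 10.8571, -0.1429, 0.8571, -10.1429, 1.8571, -4.1429, 0.8571
Σ(z_t−z̄)(z_{t+1}−z̄) = (-1.5510) + (-0.1224) + (-8.6939) + (-18.8367) + (-7.6939) + (-3.5510) = -40.4490
Denominator Σ(z_t−z̄)² = 242.8571
r_1 = -40.4490 / 242.8571 = -0.167

-0.167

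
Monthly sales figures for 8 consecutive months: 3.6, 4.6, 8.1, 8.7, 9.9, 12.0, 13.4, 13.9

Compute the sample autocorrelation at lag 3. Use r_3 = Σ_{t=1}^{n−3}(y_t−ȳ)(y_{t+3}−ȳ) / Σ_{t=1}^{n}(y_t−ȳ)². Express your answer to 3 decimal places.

Mean ȳ = (3.6 + 4.6 + 8.1 + 8.7 + 9.9 + 12.0 + 13.4 + 13.9)/8 = 9.2750
Σ(y_t−ȳ)(y_{t+3}−ȳ) = (3.2631) + (-2.9219) + (-3.2019) + (-2.3719) + (2.8906) = -2.3419
Denominator Σ(y_t−ȳ)² = 101.9950
r_3 = -2.3419 / 101.9950 = -0.023

-0.023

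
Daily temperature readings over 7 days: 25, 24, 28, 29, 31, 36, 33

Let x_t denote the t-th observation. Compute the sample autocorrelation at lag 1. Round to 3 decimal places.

Mean x̄ = (25 + 24 + 28 + 29 + 31 + 36 + 33)/7 = 29.4286
Numerator Σ_{t=1}^{6}(x_t−x̄)(x_{t+1}−x̄) = 65.5306
Denominator Σ(x_t−x̄)² = 109.7143
r_1 = 65.5306 / 109.7143 = 0.597

0.597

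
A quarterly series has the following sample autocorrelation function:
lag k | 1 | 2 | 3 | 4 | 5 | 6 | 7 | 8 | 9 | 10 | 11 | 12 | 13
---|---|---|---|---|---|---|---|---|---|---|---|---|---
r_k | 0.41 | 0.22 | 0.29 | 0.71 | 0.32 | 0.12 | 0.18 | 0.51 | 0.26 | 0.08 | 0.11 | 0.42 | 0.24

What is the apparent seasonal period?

The largest autocorrelation is r_4 = 0.71, with weaker echoes at lags 8 (0.51) and 12 (0.42); the remaining lags stay at or below 0.41. The elevated value at lag 1 (0.41), dropping to 0.22 at lag 2, reflects decaying short-term dependence rather than seasonality.
The dominant spike at lag 4 indicates a seasonal period of 4.

4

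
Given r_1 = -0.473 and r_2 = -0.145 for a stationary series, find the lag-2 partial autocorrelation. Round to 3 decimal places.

-0.475

φ_{22} = (r_2 − r_1²) / (1 − r_1²)
r_1² = (-0.473)² = 0.223729
Numerator = -0.145 − 0.2237 = -0.3687; denominator = 1 − 0.2237 = 0.7763
φ_{22} = -0.3687 / 0.7763 = -0.475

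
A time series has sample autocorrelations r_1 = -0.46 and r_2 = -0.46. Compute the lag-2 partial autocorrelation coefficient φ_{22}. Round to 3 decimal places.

-0.852

φ_{22} = (r_2 − r_1²) / (1 − r_1²)
r_1² = (-0.46)² = 0.2116
Numerator = -0.46 − 0.2116 = -0.6716; denominator = 1 − 0.2116 = 0.7884
φ_{22} = -0.6716 / 0.7884 = -0.852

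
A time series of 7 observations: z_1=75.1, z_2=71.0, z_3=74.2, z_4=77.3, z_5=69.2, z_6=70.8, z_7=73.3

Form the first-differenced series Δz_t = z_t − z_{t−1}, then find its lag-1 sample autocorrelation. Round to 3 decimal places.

-0.339

First differences Δz: -4.1, 3.2, 3.1, -8.1, 1.6, 2.5
Mean of differences = -0.3000
Numerator Σ(Δz_t−Δz̄)(Δz_{t+1}−Δz̄) = -37.4200
Denominator Σ(Δz_t−Δz̄)² = 110.5400
r_1(Δz) = -37.4200 / 110.5400 = -0.339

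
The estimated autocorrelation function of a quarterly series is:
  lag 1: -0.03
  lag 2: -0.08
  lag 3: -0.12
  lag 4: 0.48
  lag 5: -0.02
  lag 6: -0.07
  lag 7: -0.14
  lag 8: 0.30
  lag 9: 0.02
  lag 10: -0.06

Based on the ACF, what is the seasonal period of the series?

The largest autocorrelation is r_4 = 0.48, with a weaker echo at lag 8 (0.30); the remaining lags stay at or below 0.02.
The dominant spike at lag 4 indicates a seasonal period of 4.

4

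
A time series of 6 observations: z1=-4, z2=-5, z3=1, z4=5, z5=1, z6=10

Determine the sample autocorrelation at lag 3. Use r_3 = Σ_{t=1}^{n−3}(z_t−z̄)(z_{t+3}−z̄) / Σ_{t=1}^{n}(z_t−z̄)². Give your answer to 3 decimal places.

Mean z̄ = (-4 − 5 + 1 + 5 + 1 + 10)/6 = 1.3333
Deviations from mean: -5.3333, -6.3333, -0.3333, 3.6667, -0.3333, 8.6667
Σ(z_t−z̄)(z_{t+3}−z̄) = (-19.5556) + (2.1111) + (-2.8889) = -20.3333
Denominator Σ(z_t−z̄)² = 157.3333
r_3 = -20.3333 / 157.3333 = -0.129

-0.129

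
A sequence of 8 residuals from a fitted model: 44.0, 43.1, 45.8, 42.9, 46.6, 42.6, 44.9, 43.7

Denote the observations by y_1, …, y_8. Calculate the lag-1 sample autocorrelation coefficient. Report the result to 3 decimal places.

Mean ȳ = (44.0 + 43.1 + 45.8 + 42.9 + 46.6 + 42.6 + 44.9 + 43.7)/8 = 44.2000
Deviations from mean: -0.2000, -1.1000, 1.6000, -1.3000, 2.4000, -1.6000, 0.7000, -0.5000
Numerator Σ_{t=1}^{7}(y_t−ȳ)(y_{t+1}−ȳ) = -12.0500
Denominator Σ(y_t−ȳ)² = 14.5600
r_1 = -12.0500 / 14.5600 = -0.828

-0.828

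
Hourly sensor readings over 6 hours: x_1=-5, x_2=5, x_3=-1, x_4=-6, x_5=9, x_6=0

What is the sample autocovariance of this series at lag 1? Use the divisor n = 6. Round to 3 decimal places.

-13.407

Mean x̄ = (-5 + 5 − 1 − 6 + 9 + 0)/6 = 0.3333
Σ_{t=1}^{5}(x_t−x̄)(x_{t+1}−x̄) = -80.4444
γ_1 = -80.4444 / 6 = -13.407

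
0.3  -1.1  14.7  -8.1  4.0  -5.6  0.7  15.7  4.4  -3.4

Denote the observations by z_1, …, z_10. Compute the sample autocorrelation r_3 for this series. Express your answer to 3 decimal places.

-0.095

Mean z̄ = (0.3 − 1.1 + 14.7 − 8.1 + 4.0 − 5.6 + 0.7 + 15.7 + 4.4 − 3.4)/10 = 2.1600
Σ(z_t−z̄)(z_{t+3}−z̄) = (19.0836) + (-5.9984) + (-97.3104) + (14.9796) + (24.9136) + (-17.3824) + (8.1176) = -53.5968
Denominator Σ(z_t−z̄)² = 561.6040
r_3 = -53.5968 / 561.6040 = -0.095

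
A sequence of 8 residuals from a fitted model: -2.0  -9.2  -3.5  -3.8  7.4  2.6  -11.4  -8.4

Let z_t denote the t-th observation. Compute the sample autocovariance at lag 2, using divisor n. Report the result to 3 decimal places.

-14.437

Mean z̄ = (-2.0 − 9.2 − 3.5 − 3.8 + 7.4 + 2.6 − 11.4 − 8.4)/8 = -3.5375
Σ_{t=1}^{6}(z_t−z̄)(z_{t+2}−z̄) = -115.4966
γ_2 = -115.4966 / 8 = -14.437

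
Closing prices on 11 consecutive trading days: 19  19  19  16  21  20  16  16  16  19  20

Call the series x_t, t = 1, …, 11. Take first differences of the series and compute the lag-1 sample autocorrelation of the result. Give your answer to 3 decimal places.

First differences Δx: 0, 0, -3, 5, -1, -4, 0, 0, 3, 1
Mean of differences = 0.1000
Numerator Σ(Δx_t−Δx̄)(Δx_{t+1}−Δx̄) = -13.0100
Denominator Σ(Δx_t−Δx̄)² = 60.9000
r_1(Δx) = -13.0100 / 60.9000 = -0.214

-0.214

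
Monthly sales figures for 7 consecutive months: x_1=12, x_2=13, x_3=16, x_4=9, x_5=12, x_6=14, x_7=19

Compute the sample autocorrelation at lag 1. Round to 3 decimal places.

-0.045

Mean x̄ = (12 + 13 + 16 + 9 + 12 + 14 + 19)/7 = 13.5714
Numerator Σ_{t=1}^{6}(x_t−x̄)(x_{t+1}−x̄) = -2.7551
Denominator Σ(x_t−x̄)² = 61.7143
r_1 = -2.7551 / 61.7143 = -0.045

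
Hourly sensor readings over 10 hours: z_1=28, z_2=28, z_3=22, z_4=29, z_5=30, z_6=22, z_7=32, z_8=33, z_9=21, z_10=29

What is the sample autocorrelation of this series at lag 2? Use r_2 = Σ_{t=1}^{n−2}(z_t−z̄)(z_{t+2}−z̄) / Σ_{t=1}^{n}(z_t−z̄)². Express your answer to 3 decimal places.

Mean z̄ = (28 + 28 + 22 + 29 + 30 + 22 + 32 + 33 + 21 + 29)/10 = 27.4000
Numerator Σ_{t=1}^{8}(z_t−z̄)(z_{t+2}−z̄) = -63.7200
Denominator Σ(z_t−z̄)² = 164.4000
r_2 = -63.7200 / 164.4000 = -0.388

-0.388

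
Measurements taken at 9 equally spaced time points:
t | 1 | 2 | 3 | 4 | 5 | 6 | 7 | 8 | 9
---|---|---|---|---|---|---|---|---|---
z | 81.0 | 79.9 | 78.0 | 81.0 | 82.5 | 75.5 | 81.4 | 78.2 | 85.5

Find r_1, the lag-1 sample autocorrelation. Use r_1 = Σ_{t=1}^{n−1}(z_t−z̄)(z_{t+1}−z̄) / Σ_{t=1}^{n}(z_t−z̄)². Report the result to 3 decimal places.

-0.423

Mean z̄ = (81.0 + 79.9 + 78.0 + 81.0 + 82.5 + 75.5 + 81.4 + 78.2 + 85.5)/9 = 80.3333
Numerator Σ_{t=1}^{8}(z_t−z̄)(z_{t+1}−z̄) = -28.3144
Denominator Σ(z_t−z̄)² = 66.9600
r_1 = -28.3144 / 66.9600 = -0.423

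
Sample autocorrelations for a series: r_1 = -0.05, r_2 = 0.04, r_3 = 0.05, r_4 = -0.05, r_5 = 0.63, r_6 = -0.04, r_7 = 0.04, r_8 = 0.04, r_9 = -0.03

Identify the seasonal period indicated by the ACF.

5

The largest autocorrelation is r_5 = 0.63; the remaining lags stay at or below 0.05.
The dominant spike at lag 5 indicates a seasonal period of 5.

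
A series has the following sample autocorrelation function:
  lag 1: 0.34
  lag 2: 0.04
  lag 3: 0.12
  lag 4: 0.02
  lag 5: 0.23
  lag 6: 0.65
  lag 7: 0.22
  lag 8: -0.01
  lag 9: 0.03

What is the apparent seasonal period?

The largest autocorrelation is r_6 = 0.65; the remaining lags stay at or below 0.34. The elevated value at lag 1 (0.34), dropping to 0.04 at lag 2, reflects decaying short-term dependence rather than seasonality.
The dominant spike at lag 6 indicates a seasonal period of 6.

6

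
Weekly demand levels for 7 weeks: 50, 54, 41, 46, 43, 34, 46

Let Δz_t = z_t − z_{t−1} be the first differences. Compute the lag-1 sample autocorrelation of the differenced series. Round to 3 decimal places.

-0.514

First differences Δz: 4, -13, 5, -3, -9, 12
Mean of differences = -0.6667
Numerator Σ(Δz_t−Δz̄)(Δz_{t+1}−Δz̄) = -226.7778
Denominator Σ(Δz_t−Δz̄)² = 441.3333
r_1(Δz) = -226.7778 / 441.3333 = -0.514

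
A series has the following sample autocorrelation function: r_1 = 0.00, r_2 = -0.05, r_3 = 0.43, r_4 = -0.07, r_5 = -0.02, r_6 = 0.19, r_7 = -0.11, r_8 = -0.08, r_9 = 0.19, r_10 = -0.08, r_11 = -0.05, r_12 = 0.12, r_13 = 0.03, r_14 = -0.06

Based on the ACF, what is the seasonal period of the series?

3

The largest autocorrelation is r_3 = 0.43, with weaker echoes at lags 6 (0.19) and 9 (0.19); the remaining lags stay at or below 0.12.
The dominant spike at lag 3 indicates a seasonal period of 3.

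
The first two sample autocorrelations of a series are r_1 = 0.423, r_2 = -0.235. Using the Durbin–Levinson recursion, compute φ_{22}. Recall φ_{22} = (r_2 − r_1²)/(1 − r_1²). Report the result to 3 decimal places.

-0.504

φ_{22} = (r_2 − r_1²) / (1 − r_1²)
r_1² = (0.423)² = 0.178929
Numerator = -0.235 − 0.1789 = -0.4139; denominator = 1 − 0.1789 = 0.8211
φ_{22} = -0.4139 / 0.8211 = -0.504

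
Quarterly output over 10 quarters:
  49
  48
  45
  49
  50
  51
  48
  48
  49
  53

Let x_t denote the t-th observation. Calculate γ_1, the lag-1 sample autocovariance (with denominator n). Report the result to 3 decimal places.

Mean x̄ = (49 + 48 + 45 + 49 + 50 + 51 + 48 + 48 + 49 + 53)/10 = 49.0000
Σ_{t=1}^{9}(x_t−x̄)(x_{t+1}−x̄) = 5.0000
γ_1 = 5.0000 / 10 = 0.500

0.500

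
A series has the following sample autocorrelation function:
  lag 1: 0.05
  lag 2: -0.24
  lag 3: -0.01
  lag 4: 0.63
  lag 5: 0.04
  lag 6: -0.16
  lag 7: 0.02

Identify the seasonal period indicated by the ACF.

The largest autocorrelation is r_4 = 0.63; the remaining lags stay at or below 0.05.
The dominant spike at lag 4 indicates a seasonal period of 4.

4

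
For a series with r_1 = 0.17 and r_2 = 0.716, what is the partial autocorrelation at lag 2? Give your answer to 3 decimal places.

0.708

φ_{22} = (r_2 − r_1²) / (1 − r_1²)
r_1² = (0.17)² = 0.0289
Numerator = 0.716 − 0.0289 = 0.6871; denominator = 1 − 0.0289 = 0.9711
φ_{22} = 0.6871 / 0.9711 = 0.708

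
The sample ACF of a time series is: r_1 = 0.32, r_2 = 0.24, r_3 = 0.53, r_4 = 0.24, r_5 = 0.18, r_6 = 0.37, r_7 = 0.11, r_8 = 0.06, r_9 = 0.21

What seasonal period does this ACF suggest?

The largest autocorrelation is r_3 = 0.53, with a weaker echo at lag 6 (0.37); the remaining lags stay at or below 0.32. The elevated value at lag 1 (0.32), dropping to 0.24 at lag 2, reflects decaying short-term dependence rather than seasonality.
The dominant spike at lag 3 indicates a seasonal period of 3.

3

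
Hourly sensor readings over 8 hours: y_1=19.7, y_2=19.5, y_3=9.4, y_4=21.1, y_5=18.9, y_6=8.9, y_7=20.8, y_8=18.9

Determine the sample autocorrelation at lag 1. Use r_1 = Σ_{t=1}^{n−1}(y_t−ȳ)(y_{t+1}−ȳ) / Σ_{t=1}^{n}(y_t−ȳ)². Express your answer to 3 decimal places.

Mean ȳ = (19.7 + 19.5 + 9.4 + 21.1 + 18.9 + 8.9 + 20.8 + 18.9)/8 = 17.1500
Numerator Σ_{t=1}^{7}(y_t−ȳ)(y_{t+1}−ȳ) = -74.0825
Denominator Σ(y_t−ȳ)² = 175.2000
r_1 = -74.0825 / 175.2000 = -0.423

-0.423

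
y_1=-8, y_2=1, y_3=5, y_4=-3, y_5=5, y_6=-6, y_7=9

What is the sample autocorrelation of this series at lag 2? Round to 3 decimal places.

0.174

Mean ȳ = (-8 + 1 + 5 − 3 + 5 − 6 + 9)/7 = 0.4286
Numerator Σ_{t=1}^{5}(y_t−ȳ)(y_{t+2}−ȳ) = 41.6327
Denominator Σ(y_t−ȳ)² = 239.7143
r_2 = 41.6327 / 239.7143 = 0.174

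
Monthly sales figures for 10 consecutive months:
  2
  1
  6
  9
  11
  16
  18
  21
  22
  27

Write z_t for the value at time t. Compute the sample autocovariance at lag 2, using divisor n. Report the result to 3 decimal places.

Mean z̄ = (2 + 1 + 6 + 9 + 11 + 16 + 18 + 21 + 22 + 27)/10 = 13.3000
Σ_{t=1}^{8}(z_t−z̄)(z_{t+2}−z̄) = 296.9200
γ_2 = 296.9200 / 10 = 29.692

29.692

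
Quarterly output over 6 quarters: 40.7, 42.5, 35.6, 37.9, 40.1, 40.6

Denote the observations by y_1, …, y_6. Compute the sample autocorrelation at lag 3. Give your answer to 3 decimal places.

Mean ȳ = (40.7 + 42.5 + 35.6 + 37.9 + 40.1 + 40.6)/6 = 39.5667
Deviations from mean: 1.1333, 2.9333, -3.9667, -1.6667, 0.5333, 1.0333
Numerator Σ_{t=1}^{3}(y_t−ȳ)(y_{t+3}−ȳ) = -4.4233
Denominator Σ(y_t−ȳ)² = 29.7533
r_3 = -4.4233 / 29.7533 = -0.149

-0.149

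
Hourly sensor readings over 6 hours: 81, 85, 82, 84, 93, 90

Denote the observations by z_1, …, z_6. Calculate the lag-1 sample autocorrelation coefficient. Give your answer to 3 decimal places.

0.279

Mean z̄ = (81 + 85 + 82 + 84 + 93 + 90)/6 = 85.8333
Numerator Σ_{t=1}^{5}(z_t−z̄)(z_{t+1}−z̄) = 30.9722
Denominator Σ(z_t−z̄)² = 110.8333
r_1 = 30.9722 / 110.8333 = 0.279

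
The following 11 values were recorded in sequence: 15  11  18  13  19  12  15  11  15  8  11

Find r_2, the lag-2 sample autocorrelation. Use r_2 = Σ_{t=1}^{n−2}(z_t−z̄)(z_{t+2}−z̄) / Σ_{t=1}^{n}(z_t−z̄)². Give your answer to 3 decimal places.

Mean z̄ = (15 + 11 + 18 + 13 + 19 + 12 + 15 + 11 + 15 + 8 + 11)/11 = 13.4545
Numerator Σ_{t=1}^{9}(z_t−z̄)(z_{t+2}−z̄) = 58.1322
Denominator Σ(z_t−z̄)² = 108.7273
r_2 = 58.1322 / 108.7273 = 0.535

0.535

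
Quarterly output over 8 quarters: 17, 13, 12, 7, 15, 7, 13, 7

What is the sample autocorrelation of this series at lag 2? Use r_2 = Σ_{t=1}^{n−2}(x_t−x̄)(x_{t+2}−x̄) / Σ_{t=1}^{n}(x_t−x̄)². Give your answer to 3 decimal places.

Mean x̄ = (17 + 13 + 12 + 7 + 15 + 7 + 13 + 7)/8 = 11.3750
Deviations from mean: 5.6250, 1.6250, 0.6250, -4.3750, 3.6250, -4.3750, 1.6250, -4.3750
Numerator Σ_{t=1}^{6}(x_t−x̄)(x_{t+2}−x̄) = 42.8438
Denominator Σ(x_t−x̄)² = 107.8750
r_2 = 42.8438 / 107.8750 = 0.397

0.397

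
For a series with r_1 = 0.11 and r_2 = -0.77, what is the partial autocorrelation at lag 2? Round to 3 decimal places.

-0.792

φ_{22} = (r_2 − r_1²) / (1 − r_1²)
r_1² = (0.11)² = 0.0121
Numerator = -0.77 − 0.0121 = -0.7821; denominator = 1 − 0.0121 = 0.9879
φ_{22} = -0.7821 / 0.9879 = -0.792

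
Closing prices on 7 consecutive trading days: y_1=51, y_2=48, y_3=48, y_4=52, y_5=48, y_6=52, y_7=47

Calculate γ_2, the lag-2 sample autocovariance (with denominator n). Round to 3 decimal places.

Mean ȳ = (51 + 48 + 48 + 52 + 48 + 52 + 47)/7 = 49.4286
Σ_{t=1}^{5}(y_t−ȳ)(y_{t+2}−ȳ) = 6.2041
γ_2 = 6.2041 / 7 = 0.886

0.886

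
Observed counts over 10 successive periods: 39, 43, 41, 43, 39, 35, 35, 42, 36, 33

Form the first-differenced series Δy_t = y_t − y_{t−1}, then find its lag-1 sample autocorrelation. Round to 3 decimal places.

-0.227

First differences Δy: 4, -2, 2, -4, -4, 0, 7, -6, -3
Mean of differences = -0.6667
Numerator Σ(Δy_t−Δȳ)(Δy_{t+1}−Δȳ) = -33.1111
Denominator Σ(Δy_t−Δȳ)² = 146.0000
r_1(Δy) = -33.1111 / 146.0000 = -0.227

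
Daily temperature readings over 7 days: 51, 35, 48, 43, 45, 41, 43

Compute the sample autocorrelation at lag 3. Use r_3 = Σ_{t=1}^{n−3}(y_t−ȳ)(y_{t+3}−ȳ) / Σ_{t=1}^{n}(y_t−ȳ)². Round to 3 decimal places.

Mean ȳ = (51 + 35 + 48 + 43 + 45 + 41 + 43)/7 = 43.7143
Σ(y_t−ȳ)(y_{t+3}−ȳ) = (-5.2041) + (-11.2041) + (-11.6327) + (0.5102) = -27.5306
Denominator Σ(y_t−ȳ)² = 157.4286
r_3 = -27.5306 / 157.4286 = -0.175

-0.175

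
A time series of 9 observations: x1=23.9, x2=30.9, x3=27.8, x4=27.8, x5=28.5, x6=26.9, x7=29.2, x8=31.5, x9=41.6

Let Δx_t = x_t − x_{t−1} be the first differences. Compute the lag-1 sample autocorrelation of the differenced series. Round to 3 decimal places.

-0.031

First differences Δx: 7.0, -3.1, 0.0, 0.7, -1.6, 2.3, 2.3, 10.1
Mean of differences = 2.2125
Numerator Σ(Δx_t−Δx̄)(Δx_{t+1}−Δx̄) = -4.2027
Denominator Σ(Δx_t−Δx̄)² = 135.0888
r_1(Δx) = -4.2027 / 135.0888 = -0.031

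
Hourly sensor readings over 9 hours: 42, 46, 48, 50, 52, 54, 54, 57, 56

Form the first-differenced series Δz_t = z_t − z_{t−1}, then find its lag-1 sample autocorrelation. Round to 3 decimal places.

-0.304

First differences Δz: 4, 2, 2, 2, 2, 0, 3, -1
Mean of differences = 1.7500
Numerator Σ(Δz_t−Δz̄)(Δz_{t+1}−Δz̄) = -5.3125
Denominator Σ(Δz_t−Δz̄)² = 17.5000
r_1(Δz) = -5.3125 / 17.5000 = -0.304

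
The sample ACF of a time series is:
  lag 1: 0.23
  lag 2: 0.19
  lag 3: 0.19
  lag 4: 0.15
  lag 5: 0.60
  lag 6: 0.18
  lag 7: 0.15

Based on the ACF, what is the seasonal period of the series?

The largest autocorrelation is r_5 = 0.60; the remaining lags stay at or below 0.23. The elevated value at lag 1 (0.23), dropping to 0.19 at lag 2, reflects decaying short-term dependence rather than seasonality.
The dominant spike at lag 5 indicates a seasonal period of 5.

5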